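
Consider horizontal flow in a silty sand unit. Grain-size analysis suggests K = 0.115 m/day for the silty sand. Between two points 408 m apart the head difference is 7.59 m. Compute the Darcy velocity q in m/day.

Hydraulic gradient i = Δh / L = 7.59 / 408 = 0.01860.
Specific discharge q = K · i = 0.1150 × 0.01860 = 0.002139 m/day.

0.00214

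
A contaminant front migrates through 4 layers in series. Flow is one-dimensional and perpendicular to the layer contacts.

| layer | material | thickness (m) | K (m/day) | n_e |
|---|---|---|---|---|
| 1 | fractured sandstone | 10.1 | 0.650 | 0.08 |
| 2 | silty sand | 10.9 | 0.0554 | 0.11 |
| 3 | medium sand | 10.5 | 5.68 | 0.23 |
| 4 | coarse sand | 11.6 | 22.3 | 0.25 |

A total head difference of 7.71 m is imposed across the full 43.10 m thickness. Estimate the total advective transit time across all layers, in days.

204

With flow normal to the layers, continuity requires the same specific discharge q through every layer.
Σ(b_i/K_i) = 10.1/0.650 + 10.9/0.0554 + 10.5/5.68 + 11.6/22.3 = 214.7 d.
q = Δh / Σ(b_i/K_i) = 7.71 / 214.7 = 0.03592 m/day.
In each layer the seepage velocity is v_i = q/n_i, so the layer transit time is t_i = b_i·n_i / q:
  layer 1 (fractured sandstone): t_1 = 10.1 × 0.08 / 0.03592 = 22.50 d
  layer 2 (silty sand): t_2 = 10.9 × 0.11 / 0.03592 = 33.38 d
  layer 3 (medium sand): t_3 = 10.5 × 0.23 / 0.03592 = 67.24 d
  layer 4 (coarse sand): t_4 = 11.6 × 0.25 / 0.03592 = 80.74 d
Total t = Σ t_i = 203.9 days.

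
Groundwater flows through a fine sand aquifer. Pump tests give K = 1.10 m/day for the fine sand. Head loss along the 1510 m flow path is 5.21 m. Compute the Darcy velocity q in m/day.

Hydraulic gradient i = Δh / L = 5.21 / 1510 = 0.003450.
Specific discharge q = K · i = 1.100 × 0.003450 = 0.003795 m/day.

0.00380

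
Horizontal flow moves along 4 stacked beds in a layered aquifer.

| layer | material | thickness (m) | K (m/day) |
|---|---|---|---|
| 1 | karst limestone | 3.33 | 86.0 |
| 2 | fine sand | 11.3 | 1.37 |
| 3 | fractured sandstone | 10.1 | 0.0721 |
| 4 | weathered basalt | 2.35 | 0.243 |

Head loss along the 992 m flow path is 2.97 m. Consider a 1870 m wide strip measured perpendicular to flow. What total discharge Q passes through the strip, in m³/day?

Flow is parallel to layering, so each bed carries its own Darcy discharge and the transmissivities add.
Σ(K_i·b_i) = 86.0×3.33 + 1.37×11.3 + 0.0721×10.1 + 0.243×2.35 = 303.2 m²/day.
Hydraulic gradient i = Δh / L = 2.97 / 992 = 0.002994.
Q = Σ(K_i·b_i) · W · i = 303.2 × 1870 × 0.002994 = 1697 m³/day.

1700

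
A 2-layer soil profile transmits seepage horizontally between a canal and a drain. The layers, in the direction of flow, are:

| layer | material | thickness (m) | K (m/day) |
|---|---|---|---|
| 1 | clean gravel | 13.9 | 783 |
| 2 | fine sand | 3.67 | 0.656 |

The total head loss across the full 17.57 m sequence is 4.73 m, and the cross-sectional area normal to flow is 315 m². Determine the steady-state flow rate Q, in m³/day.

265

Flow is perpendicular to layering, so the layers act in series and the equivalent K is the thickness-weighted harmonic mean.
Total thickness L = 13.9 + 3.67 = 17.57 m.
Σ(b_i/K_i) = 13.9/783 + 3.67/0.656 = 5.612 d.
K_eq = L / Σ(b_i/K_i) = 17.57 / 5.612 = 3.131 m/day.
Q = K_eq · A · (Δh/L) = 3.131 × 315 × (4.73/17.57) = 265.5 m³/day.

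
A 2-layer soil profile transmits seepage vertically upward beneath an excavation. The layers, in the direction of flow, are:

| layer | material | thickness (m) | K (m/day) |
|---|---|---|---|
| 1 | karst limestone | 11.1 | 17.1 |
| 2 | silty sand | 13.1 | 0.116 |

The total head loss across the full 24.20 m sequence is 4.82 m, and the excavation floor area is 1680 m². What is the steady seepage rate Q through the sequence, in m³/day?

Flow is perpendicular to layering, so the layers act in series and the equivalent K is the thickness-weighted harmonic mean.
Total thickness L = 11.1 + 13.1 = 24.20 m.
Σ(b_i/K_i) = 11.1/17.1 + 13.1/0.116 = 113.6 d.
K_eq = L / Σ(b_i/K_i) = 24.20 / 113.6 = 0.2131 m/day.
Q = K_eq · A · (Δh/L) = 0.2131 × 1680 × (4.82/24.20) = 71.29 m³/day.

71.3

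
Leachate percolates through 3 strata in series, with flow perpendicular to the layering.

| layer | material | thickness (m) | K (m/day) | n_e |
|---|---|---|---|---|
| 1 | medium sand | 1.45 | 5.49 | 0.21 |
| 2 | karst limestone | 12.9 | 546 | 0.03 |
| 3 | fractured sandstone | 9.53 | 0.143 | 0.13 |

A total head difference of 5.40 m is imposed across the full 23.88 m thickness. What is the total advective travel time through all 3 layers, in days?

With flow normal to the layers, continuity requires the same specific discharge q through every layer.
Σ(b_i/K_i) = 1.45/5.49 + 12.9/546 + 9.53/0.143 = 66.93 d.
q = Δh / Σ(b_i/K_i) = 5.40 / 66.93 = 0.08068 m/day.
In each layer the seepage velocity is v_i = q/n_i, so the layer transit time is t_i = b_i·n_i / q:
  layer 1 (medium sand): t_1 = 1.45 × 0.21 / 0.08068 = 3.774 d
  layer 2 (karst limestone): t_2 = 12.9 × 0.03 / 0.08068 = 4.797 d
  layer 3 (fractured sandstone): t_3 = 9.53 × 0.13 / 0.08068 = 15.36 d
Total t = Σ t_i = 23.93 days.

23.9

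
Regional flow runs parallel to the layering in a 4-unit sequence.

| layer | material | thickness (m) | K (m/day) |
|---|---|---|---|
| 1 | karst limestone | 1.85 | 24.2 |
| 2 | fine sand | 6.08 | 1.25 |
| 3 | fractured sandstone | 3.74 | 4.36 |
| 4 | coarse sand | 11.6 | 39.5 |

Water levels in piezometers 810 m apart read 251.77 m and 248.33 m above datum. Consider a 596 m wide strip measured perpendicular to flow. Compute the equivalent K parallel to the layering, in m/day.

Flow is parallel to layering, so each bed carries its own Darcy discharge and the transmissivities add.
Σ(K_i·b_i) = 24.2×1.85 + 1.25×6.08 + 4.36×3.74 + 39.5×11.6 = 526.9 m²/day.
Total thickness b = 23.27 m, so K_eq = Σ(K_i·b_i)/b = 22.64 m/day.

22.6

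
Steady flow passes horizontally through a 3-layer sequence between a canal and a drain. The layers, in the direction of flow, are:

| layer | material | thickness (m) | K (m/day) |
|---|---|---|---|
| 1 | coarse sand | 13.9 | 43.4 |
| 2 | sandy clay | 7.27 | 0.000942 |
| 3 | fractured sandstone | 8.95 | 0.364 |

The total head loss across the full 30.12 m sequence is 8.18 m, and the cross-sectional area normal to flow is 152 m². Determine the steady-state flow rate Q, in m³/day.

0.161

Flow is perpendicular to layering, so the layers act in series and the equivalent K is the thickness-weighted harmonic mean.
Total thickness L = 13.9 + 7.27 + 8.95 = 30.12 m.
Σ(b_i/K_i) = 13.9/43.4 + 7.27/0.000942 + 8.95/0.364 = 7743 d.
K_eq = L / Σ(b_i/K_i) = 30.12 / 7743 = 0.003890 m/day.
Q = K_eq · A · (Δh/L) = 0.003890 × 152 × (8.18/30.12) = 0.1606 m³/day.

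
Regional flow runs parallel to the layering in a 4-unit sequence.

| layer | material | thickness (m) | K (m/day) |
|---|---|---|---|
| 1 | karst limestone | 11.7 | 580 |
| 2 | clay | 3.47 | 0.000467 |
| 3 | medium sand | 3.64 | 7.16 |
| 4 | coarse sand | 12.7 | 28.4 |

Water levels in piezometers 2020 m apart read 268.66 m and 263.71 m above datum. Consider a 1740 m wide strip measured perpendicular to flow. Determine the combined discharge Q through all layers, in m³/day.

30600

Flow is parallel to layering, so each bed carries its own Darcy discharge and the transmissivities add.
Σ(K_i·b_i) = 580×11.7 + 0.000467×3.47 + 7.16×3.64 + 28.4×12.7 = 7173 m²/day.
Hydraulic gradient i = (268.66 − 263.71) / 2020 = 4.95 / 2020 = 0.002450.
Q = Σ(K_i·b_i) · W · i = 7173 × 1740 × 0.002450 = 30584 m³/day.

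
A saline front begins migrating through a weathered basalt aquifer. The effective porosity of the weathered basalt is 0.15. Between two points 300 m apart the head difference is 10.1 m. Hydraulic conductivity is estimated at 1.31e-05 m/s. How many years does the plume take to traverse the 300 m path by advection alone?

Convert K: 1.31e-05 m/s × 86400 = 1.132 m/day.
Hydraulic gradient i = Δh / L = 10.1 / 300 = 0.03367.
Darcy flux q = K · i = 1.132 × 0.03367 = 0.03811 m/day.
Seepage velocity v = q / n_e = 0.03811 / 0.15 = 0.2540 m/day.
Travel time t = L / v = 300 / 0.2540 = 1181 days = 3.233 years.

3.23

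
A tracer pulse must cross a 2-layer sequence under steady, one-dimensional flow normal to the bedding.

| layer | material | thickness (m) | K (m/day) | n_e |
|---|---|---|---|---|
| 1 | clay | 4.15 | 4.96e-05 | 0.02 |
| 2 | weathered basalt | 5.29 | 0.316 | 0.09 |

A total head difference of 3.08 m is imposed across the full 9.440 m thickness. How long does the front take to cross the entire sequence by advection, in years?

41.6

With flow normal to the layers, continuity requires the same specific discharge q through every layer.
Σ(b_i/K_i) = 4.15/4.96e-05 + 5.29/0.316 = 83686 d.
q = Δh / Σ(b_i/K_i) = 3.08 / 83686 = 3.680e-05 m/day.
In each layer the seepage velocity is v_i = q/n_i, so the layer transit time is t_i = b_i·n_i / q:
  layer 1 (clay): t_1 = 4.15 × 0.02 / 3.680e-05 = 2255 d
  layer 2 (weathered basalt): t_2 = 5.29 × 0.09 / 3.680e-05 = 12936 d
Total t = Σ t_i = 15191 days = 41.59 years.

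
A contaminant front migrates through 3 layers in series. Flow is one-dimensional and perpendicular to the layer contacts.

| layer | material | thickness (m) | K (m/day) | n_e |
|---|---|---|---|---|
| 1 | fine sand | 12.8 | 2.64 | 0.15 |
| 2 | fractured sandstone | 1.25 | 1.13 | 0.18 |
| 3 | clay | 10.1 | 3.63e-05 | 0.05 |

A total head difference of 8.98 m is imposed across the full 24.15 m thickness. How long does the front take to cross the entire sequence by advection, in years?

225

With flow normal to the layers, continuity requires the same specific discharge q through every layer.
Σ(b_i/K_i) = 12.8/2.64 + 1.25/1.13 + 10.1/3.63e-05 = 2.782e+05 d.
q = Δh / Σ(b_i/K_i) = 8.98 / 2.782e+05 = 3.227e-05 m/day.
In each layer the seepage velocity is v_i = q/n_i, so the layer transit time is t_i = b_i·n_i / q:
  layer 1 (fine sand): t_1 = 12.8 × 0.15 / 3.227e-05 = 59491 d
  layer 2 (fractured sandstone): t_2 = 1.25 × 0.18 / 3.227e-05 = 6972 d
  layer 3 (clay): t_3 = 10.1 × 0.05 / 3.227e-05 = 15647 d
Total t = Σ t_i = 82110 days = 224.8 years.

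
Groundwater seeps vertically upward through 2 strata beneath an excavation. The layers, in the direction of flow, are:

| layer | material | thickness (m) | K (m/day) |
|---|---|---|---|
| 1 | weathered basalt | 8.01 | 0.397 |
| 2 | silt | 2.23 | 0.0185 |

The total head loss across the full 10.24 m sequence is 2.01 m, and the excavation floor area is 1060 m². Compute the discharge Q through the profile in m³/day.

15.1

Flow is perpendicular to layering, so the layers act in series and the equivalent K is the thickness-weighted harmonic mean.
Total thickness L = 8.01 + 2.23 = 10.24 m.
Σ(b_i/K_i) = 8.01/0.397 + 2.23/0.0185 = 140.7 d.
K_eq = L / Σ(b_i/K_i) = 10.24 / 140.7 = 0.07277 m/day.
Q = K_eq · A · (Δh/L) = 0.07277 × 1060 × (2.01/10.24) = 15.14 m³/day.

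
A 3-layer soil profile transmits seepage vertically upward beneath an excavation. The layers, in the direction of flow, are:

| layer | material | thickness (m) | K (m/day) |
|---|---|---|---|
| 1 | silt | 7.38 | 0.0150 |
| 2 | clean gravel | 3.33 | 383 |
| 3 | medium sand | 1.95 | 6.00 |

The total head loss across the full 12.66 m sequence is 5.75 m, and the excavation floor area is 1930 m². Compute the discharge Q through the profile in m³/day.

22.5

Flow is perpendicular to layering, so the layers act in series and the equivalent K is the thickness-weighted harmonic mean.
Total thickness L = 7.38 + 3.33 + 1.95 = 12.66 m.
Σ(b_i/K_i) = 7.38/0.0150 + 3.33/383 + 1.95/6.00 = 492.3 d.
K_eq = L / Σ(b_i/K_i) = 12.66 / 492.3 = 0.02571 m/day.
Q = K_eq · A · (Δh/L) = 0.02571 × 1930 × (5.75/12.66) = 22.54 m³/day.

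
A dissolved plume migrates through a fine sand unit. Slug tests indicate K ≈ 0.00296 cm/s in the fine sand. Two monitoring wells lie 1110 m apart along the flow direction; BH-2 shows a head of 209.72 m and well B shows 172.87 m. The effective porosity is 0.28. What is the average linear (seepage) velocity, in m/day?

0.303

Convert K: 0.00296 cm/s × 864 = 2.557 m/day.
Hydraulic gradient i = (209.72 − 172.87) / 1110 = 36.85 / 1110 = 0.03320.
Darcy flux q = K · i = 2.557 × 0.03320 = 0.08490 m/day.
Seepage velocity v = q / n_e = 0.08490 / 0.28 = 0.3032 m/day.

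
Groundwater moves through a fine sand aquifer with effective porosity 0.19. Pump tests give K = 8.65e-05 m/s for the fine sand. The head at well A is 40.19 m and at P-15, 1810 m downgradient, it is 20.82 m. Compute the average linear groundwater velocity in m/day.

0.421

Convert K: 8.65e-05 m/s × 86400 = 7.474 m/day.
Hydraulic gradient i = (40.19 − 20.82) / 1810 = 19.37 / 1810 = 0.01070.
Darcy flux q = K · i = 7.474 × 0.01070 = 0.07998 m/day.
Seepage velocity v = q / n_e = 0.07998 / 0.19 = 0.4209 m/day.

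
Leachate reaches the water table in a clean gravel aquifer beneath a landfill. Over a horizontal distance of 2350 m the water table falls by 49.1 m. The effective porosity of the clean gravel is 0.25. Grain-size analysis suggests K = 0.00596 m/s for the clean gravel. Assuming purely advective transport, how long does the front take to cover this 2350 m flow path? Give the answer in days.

Convert K: 0.00596 m/s × 86400 = 514.9 m/day.
Hydraulic gradient i = Δh / L = 49.1 / 2350 = 0.02089.
Darcy flux q = K · i = 514.9 × 0.02089 = 10.76 m/day.
Seepage velocity v = q / n_e = 10.76 / 0.25 = 43.04 m/day.
Travel time t = L / v = 2350 / 43.04 = 54.61 days.

54.6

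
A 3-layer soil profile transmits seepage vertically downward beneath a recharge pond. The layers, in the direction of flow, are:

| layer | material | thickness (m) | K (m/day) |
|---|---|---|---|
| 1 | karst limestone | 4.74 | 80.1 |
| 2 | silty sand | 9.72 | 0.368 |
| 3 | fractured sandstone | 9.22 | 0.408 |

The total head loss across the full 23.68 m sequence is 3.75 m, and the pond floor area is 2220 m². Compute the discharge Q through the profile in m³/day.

170

Flow is perpendicular to layering, so the layers act in series and the equivalent K is the thickness-weighted harmonic mean.
Total thickness L = 4.74 + 9.72 + 9.22 = 23.68 m.
Σ(b_i/K_i) = 4.74/80.1 + 9.72/0.368 + 9.22/0.408 = 49.07 d.
K_eq = L / Σ(b_i/K_i) = 23.68 / 49.07 = 0.4826 m/day.
Q = K_eq · A · (Δh/L) = 0.4826 × 2220 × (3.75/23.68) = 169.7 m³/day.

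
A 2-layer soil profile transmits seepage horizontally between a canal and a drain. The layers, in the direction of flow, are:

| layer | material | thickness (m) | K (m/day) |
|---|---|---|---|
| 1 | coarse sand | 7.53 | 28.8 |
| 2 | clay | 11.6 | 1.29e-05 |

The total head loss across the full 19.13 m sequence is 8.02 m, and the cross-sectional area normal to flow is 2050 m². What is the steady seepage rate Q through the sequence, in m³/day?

0.0183

Flow is perpendicular to layering, so the layers act in series and the equivalent K is the thickness-weighted harmonic mean.
Total thickness L = 7.53 + 11.6 = 19.13 m.
Σ(b_i/K_i) = 7.53/28.8 + 11.6/1.29e-05 = 8.992e+05 d.
K_eq = L / Σ(b_i/K_i) = 19.13 / 8.992e+05 = 2.127e-05 m/day.
Q = K_eq · A · (Δh/L) = 2.127e-05 × 2050 × (8.02/19.13) = 0.01828 m³/day.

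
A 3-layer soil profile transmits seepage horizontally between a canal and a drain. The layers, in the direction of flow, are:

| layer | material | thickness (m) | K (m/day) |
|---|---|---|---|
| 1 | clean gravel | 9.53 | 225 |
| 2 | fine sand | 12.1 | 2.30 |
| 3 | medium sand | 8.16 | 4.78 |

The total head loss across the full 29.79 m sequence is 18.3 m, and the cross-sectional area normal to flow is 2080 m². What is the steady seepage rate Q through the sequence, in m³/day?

5430

Flow is perpendicular to layering, so the layers act in series and the equivalent K is the thickness-weighted harmonic mean.
Total thickness L = 9.53 + 12.1 + 8.16 = 29.79 m.
Σ(b_i/K_i) = 9.53/225 + 12.1/2.30 + 8.16/4.78 = 7.010 d.
K_eq = L / Σ(b_i/K_i) = 29.79 / 7.010 = 4.249 m/day.
Q = K_eq · A · (Δh/L) = 4.249 × 2080 × (18.3/29.79) = 5430 m³/day.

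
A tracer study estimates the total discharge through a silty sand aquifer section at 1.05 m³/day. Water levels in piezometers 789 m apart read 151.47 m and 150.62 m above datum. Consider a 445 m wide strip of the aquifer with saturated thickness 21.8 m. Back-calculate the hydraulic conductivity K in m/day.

Cross-sectional area A = 445 × 21.8 = 9701 m².
Hydraulic gradient i = (151.47 − 150.62) / 789 = 0.85 / 789 = 0.001077.
From Q = K·A·i, K = Q / (A·i) = 1.05 / (9701 × 0.001077) = 0.1005 m/day.

0.100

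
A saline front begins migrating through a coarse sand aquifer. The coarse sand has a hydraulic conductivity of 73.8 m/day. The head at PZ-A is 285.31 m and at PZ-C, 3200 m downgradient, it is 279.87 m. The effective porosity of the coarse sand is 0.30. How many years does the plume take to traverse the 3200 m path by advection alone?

Hydraulic gradient i = (285.31 − 279.87) / 3200 = 5.44 / 3200 = 0.001700.
Darcy flux q = K · i = 73.80 × 0.001700 = 0.1255 m/day.
Seepage velocity v = q / n_e = 0.1255 / 0.30 = 0.4182 m/day.
Travel time t = L / v = 3200 / 0.4182 = 7652 days = 20.95 years.

20.9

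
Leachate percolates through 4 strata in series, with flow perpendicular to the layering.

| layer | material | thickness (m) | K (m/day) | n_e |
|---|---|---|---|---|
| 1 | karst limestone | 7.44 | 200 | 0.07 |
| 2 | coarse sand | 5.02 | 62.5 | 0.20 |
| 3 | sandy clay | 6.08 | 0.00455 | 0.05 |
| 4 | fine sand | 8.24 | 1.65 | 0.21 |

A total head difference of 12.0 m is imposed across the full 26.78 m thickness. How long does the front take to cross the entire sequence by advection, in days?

With flow normal to the layers, continuity requires the same specific discharge q through every layer.
Σ(b_i/K_i) = 7.44/200 + 5.02/62.5 + 6.08/0.00455 + 8.24/1.65 = 1341 d.
q = Δh / Σ(b_i/K_i) = 12.0 / 1341 = 0.008946 m/day.
In each layer the seepage velocity is v_i = q/n_i, so the layer transit time is t_i = b_i·n_i / q:
  layer 1 (karst limestone): t_1 = 7.44 × 0.07 / 0.008946 = 58.22 d
  layer 2 (coarse sand): t_2 = 5.02 × 0.20 / 0.008946 = 112.2 d
  layer 3 (sandy clay): t_3 = 6.08 × 0.05 / 0.008946 = 33.98 d
  layer 4 (fine sand): t_4 = 8.24 × 0.21 / 0.008946 = 193.4 d
Total t = Σ t_i = 397.9 days.

398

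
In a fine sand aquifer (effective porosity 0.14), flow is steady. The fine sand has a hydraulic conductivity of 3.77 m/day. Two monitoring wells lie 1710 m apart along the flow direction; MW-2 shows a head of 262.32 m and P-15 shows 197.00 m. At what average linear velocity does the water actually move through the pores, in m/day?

Hydraulic gradient i = (262.32 − 197.00) / 1710 = 65.32 / 1710 = 0.03820.
Darcy flux q = K · i = 3.770 × 0.03820 = 0.1440 m/day.
Seepage velocity v = q / n_e = 0.1440 / 0.14 = 1.029 m/day.

1.03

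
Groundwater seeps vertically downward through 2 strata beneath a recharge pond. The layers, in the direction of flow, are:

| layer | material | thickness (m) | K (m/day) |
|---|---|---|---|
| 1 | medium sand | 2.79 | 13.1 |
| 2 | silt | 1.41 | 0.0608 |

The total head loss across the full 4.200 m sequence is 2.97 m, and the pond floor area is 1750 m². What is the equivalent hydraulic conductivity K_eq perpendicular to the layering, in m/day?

Flow is perpendicular to layering, so the layers act in series and the equivalent K is the thickness-weighted harmonic mean.
Total thickness L = 2.79 + 1.41 = 4.200 m.
Σ(b_i/K_i) = 2.79/13.1 + 1.41/0.0608 = 23.40 d.
K_eq = L / Σ(b_i/K_i) = 4.200 / 23.40 = 0.1795 m/day.

0.179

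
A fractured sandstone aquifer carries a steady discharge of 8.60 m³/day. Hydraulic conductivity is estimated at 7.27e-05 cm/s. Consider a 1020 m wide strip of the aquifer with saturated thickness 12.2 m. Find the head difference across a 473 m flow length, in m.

Convert K: 7.27e-05 cm/s × 864 = 0.06281 m/day.
Cross-sectional area A = 1020 × 12.2 = 12444 m².
From Q = K·A·i, i = Q / (K·A) = 8.60 / (0.06281 × 12444) = 0.01100.
Head loss Δh = i · L = 0.01100 × 473 = 5.204 m.

5.20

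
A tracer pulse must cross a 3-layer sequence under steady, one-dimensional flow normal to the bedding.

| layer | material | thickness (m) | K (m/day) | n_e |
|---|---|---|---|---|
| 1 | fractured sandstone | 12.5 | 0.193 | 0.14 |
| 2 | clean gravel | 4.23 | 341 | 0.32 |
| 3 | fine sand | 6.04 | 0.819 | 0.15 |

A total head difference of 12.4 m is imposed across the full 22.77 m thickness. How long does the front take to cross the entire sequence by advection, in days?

With flow normal to the layers, continuity requires the same specific discharge q through every layer.
Σ(b_i/K_i) = 12.5/0.193 + 4.23/341 + 6.04/0.819 = 72.15 d.
q = Δh / Σ(b_i/K_i) = 12.4 / 72.15 = 0.1719 m/day.
In each layer the seepage velocity is v_i = q/n_i, so the layer transit time is t_i = b_i·n_i / q:
  layer 1 (fractured sandstone): t_1 = 12.5 × 0.14 / 0.1719 = 10.18 d
  layer 2 (clean gravel): t_2 = 4.23 × 0.32 / 0.1719 = 7.876 d
  layer 3 (fine sand): t_3 = 6.04 × 0.15 / 0.1719 = 5.272 d
Total t = Σ t_i = 23.33 days.

23.3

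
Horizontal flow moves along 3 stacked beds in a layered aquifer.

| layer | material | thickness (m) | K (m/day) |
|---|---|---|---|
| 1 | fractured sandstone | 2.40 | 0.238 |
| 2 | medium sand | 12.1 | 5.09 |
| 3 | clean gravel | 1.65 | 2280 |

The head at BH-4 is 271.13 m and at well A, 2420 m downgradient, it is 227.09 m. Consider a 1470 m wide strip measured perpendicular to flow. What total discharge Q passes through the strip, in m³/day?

102000

Flow is parallel to layering, so each bed carries its own Darcy discharge and the transmissivities add.
Σ(K_i·b_i) = 0.238×2.40 + 5.09×12.1 + 2280×1.65 = 3824 m²/day.
Hydraulic gradient i = (271.13 − 227.09) / 2420 = 44.04 / 2420 = 0.01820.
Q = Σ(K_i·b_i) · W · i = 3824 × 1470 × 0.01820 = 1.023e+05 m³/day.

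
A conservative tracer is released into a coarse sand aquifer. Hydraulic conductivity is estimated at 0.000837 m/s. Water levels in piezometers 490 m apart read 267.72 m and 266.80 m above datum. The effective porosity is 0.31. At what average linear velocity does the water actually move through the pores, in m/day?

0.438

Convert K: 0.000837 m/s × 86400 = 72.32 m/day.
Hydraulic gradient i = (267.72 − 266.80) / 490 = 0.92 / 490 = 0.001878.
Darcy flux q = K · i = 72.32 × 0.001878 = 0.1358 m/day.
Seepage velocity v = q / n_e = 0.1358 / 0.31 = 0.4380 m/day.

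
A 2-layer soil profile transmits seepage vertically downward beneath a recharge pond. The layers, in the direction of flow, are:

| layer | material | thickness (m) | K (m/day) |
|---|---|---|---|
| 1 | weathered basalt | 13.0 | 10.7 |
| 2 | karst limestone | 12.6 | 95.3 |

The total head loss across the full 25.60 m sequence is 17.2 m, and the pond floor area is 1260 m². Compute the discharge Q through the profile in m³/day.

Flow is perpendicular to layering, so the layers act in series and the equivalent K is the thickness-weighted harmonic mean.
Total thickness L = 13.0 + 12.6 = 25.60 m.
Σ(b_i/K_i) = 13.0/10.7 + 12.6/95.3 = 1.347 d.
K_eq = L / Σ(b_i/K_i) = 25.60 / 1.347 = 19.00 m/day.
Q = K_eq · A · (Δh/L) = 19.00 × 1260 × (17.2/25.60) = 16087 m³/day.

16100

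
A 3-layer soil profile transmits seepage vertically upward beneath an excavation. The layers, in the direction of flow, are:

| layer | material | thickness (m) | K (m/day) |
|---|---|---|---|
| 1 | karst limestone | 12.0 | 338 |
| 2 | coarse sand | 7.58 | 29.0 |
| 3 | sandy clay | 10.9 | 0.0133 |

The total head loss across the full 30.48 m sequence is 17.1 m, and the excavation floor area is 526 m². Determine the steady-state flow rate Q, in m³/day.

Flow is perpendicular to layering, so the layers act in series and the equivalent K is the thickness-weighted harmonic mean.
Total thickness L = 12.0 + 7.58 + 10.9 = 30.48 m.
Σ(b_i/K_i) = 12.0/338 + 7.58/29.0 + 10.9/0.0133 = 819.8 d.
K_eq = L / Σ(b_i/K_i) = 30.48 / 819.8 = 0.03718 m/day.
Q = K_eq · A · (Δh/L) = 0.03718 × 526 × (17.1/30.48) = 10.97 m³/day.

11.0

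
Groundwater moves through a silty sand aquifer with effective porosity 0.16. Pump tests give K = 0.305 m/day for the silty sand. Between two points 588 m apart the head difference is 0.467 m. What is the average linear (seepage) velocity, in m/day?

Hydraulic gradient i = Δh / L = 0.467 / 588 = 0.0007942.
Darcy flux q = K · i = 0.3050 × 0.0007942 = 0.0002422 m/day.
Seepage velocity v = q / n_e = 0.0002422 / 0.16 = 0.001514 m/day.

0.00151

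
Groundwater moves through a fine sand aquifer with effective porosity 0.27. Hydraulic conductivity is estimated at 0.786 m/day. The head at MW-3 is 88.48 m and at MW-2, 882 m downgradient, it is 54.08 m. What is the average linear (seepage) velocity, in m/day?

Hydraulic gradient i = (88.48 − 54.08) / 882 = 34.4 / 882 = 0.03900.
Darcy flux q = K · i = 0.7860 × 0.03900 = 0.03066 m/day.
Seepage velocity v = q / n_e = 0.03066 / 0.27 = 0.1135 m/day.

0.114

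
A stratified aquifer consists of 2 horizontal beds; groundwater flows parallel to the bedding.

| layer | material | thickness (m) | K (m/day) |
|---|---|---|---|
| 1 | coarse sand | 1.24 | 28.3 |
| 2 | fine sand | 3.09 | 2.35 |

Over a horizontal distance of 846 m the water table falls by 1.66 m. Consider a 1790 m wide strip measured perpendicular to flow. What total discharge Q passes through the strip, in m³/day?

149

Flow is parallel to layering, so each bed carries its own Darcy discharge and the transmissivities add.
Σ(K_i·b_i) = 28.3×1.24 + 2.35×3.09 = 42.35 m²/day.
Hydraulic gradient i = Δh / L = 1.66 / 846 = 0.001962.
Q = Σ(K_i·b_i) · W · i = 42.35 × 1790 × 0.001962 = 148.8 m³/day.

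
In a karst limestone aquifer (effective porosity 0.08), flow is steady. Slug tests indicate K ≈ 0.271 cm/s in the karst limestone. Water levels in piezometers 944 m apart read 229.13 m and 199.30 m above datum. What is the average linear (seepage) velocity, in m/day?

Convert K: 0.271 cm/s × 864 = 234.1 m/day.
Hydraulic gradient i = (229.13 − 199.30) / 944 = 29.83 / 944 = 0.03160.
Darcy flux q = K · i = 234.1 × 0.03160 = 7.399 m/day.
Seepage velocity v = q / n_e = 7.399 / 0.08 = 92.49 m/day.

92.5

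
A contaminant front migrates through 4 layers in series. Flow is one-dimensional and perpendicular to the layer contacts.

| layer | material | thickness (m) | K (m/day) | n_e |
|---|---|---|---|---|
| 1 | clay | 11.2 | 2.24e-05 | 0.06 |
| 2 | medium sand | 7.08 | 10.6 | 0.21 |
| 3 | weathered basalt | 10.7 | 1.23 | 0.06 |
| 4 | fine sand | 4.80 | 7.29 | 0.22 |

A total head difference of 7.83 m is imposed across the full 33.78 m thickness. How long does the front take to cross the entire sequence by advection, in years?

With flow normal to the layers, continuity requires the same specific discharge q through every layer.
Σ(b_i/K_i) = 11.2/2.24e-05 + 7.08/10.6 + 10.7/1.23 + 4.80/7.29 = 5.000e+05 d.
q = Δh / Σ(b_i/K_i) = 7.83 / 5.000e+05 = 1.566e-05 m/day.
In each layer the seepage velocity is v_i = q/n_i, so the layer transit time is t_i = b_i·n_i / q:
  layer 1 (clay): t_1 = 11.2 × 0.06 / 1.566e-05 = 42913 d
  layer 2 (medium sand): t_2 = 7.08 × 0.21 / 1.566e-05 = 94944 d
  layer 3 (weathered basalt): t_3 = 10.7 × 0.06 / 1.566e-05 = 40997 d
  layer 4 (fine sand): t_4 = 4.80 × 0.22 / 1.566e-05 = 67434 d
Total t = Σ t_i = 2.463e+05 days = 674.3 years.

674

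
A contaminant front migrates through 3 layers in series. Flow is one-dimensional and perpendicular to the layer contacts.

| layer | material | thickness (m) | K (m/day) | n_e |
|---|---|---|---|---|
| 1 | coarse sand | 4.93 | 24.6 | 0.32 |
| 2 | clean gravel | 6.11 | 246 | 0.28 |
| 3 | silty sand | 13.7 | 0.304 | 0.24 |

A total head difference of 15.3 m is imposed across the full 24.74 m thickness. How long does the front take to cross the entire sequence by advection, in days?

With flow normal to the layers, continuity requires the same specific discharge q through every layer.
Σ(b_i/K_i) = 4.93/24.6 + 6.11/246 + 13.7/0.304 = 45.29 d.
q = Δh / Σ(b_i/K_i) = 15.3 / 45.29 = 0.3378 m/day.
In each layer the seepage velocity is v_i = q/n_i, so the layer transit time is t_i = b_i·n_i / q:
  layer 1 (coarse sand): t_1 = 4.93 × 0.32 / 0.3378 = 4.670 d
  layer 2 (clean gravel): t_2 = 6.11 × 0.28 / 0.3378 = 5.064 d
  layer 3 (silty sand): t_3 = 13.7 × 0.24 / 0.3378 = 9.733 d
Total t = Σ t_i = 19.47 days.

19.5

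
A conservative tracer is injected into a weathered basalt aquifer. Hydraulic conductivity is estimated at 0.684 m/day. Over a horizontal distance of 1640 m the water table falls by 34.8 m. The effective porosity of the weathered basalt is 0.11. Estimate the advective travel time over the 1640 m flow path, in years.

34.0

Hydraulic gradient i = Δh / L = 34.8 / 1640 = 0.02122.
Darcy flux q = K · i = 0.6840 × 0.02122 = 0.01451 m/day.
Seepage velocity v = q / n_e = 0.01451 / 0.11 = 0.1319 m/day.
Travel time t = L / v = 1640 / 0.1319 = 12429 days = 34.03 years.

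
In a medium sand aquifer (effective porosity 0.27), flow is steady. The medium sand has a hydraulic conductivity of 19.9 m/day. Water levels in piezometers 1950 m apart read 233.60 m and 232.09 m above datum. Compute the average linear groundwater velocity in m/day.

Hydraulic gradient i = (233.60 − 232.09) / 1950 = 1.51 / 1950 = 0.0007744.
Darcy flux q = K · i = 19.90 × 0.0007744 = 0.01541 m/day.
Seepage velocity v = q / n_e = 0.01541 / 0.27 = 0.05707 m/day.

0.0571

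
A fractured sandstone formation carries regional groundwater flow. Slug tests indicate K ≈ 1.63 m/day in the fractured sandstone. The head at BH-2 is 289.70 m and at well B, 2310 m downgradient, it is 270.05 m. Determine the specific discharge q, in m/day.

0.0139

Hydraulic gradient i = (289.70 − 270.05) / 2310 = 19.65 / 2310 = 0.008506.
Specific discharge q = K · i = 1.630 × 0.008506 = 0.01387 m/day.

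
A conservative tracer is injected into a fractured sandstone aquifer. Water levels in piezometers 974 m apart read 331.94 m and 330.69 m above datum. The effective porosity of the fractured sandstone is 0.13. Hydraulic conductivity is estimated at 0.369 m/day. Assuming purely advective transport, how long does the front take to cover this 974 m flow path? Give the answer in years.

Hydraulic gradient i = (331.94 − 330.69) / 974 = 1.25 / 974 = 0.001283.
Darcy flux q = K · i = 0.3690 × 0.001283 = 0.0004736 m/day.
Seepage velocity v = q / n_e = 0.0004736 / 0.13 = 0.003643 m/day.
Travel time t = L / v = 974 / 0.003643 = 2.674e+05 days = 732.0 years.

732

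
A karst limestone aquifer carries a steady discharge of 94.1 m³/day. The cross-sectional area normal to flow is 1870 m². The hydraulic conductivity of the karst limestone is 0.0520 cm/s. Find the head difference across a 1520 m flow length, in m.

1.70

Convert K: 0.0520 cm/s × 864 = 44.93 m/day.
From Q = K·A·i, i = Q / (K·A) = 94.1 / (44.93 × 1870) = 0.001120.
Head loss Δh = i · L = 0.001120 × 1520 = 1.702 m.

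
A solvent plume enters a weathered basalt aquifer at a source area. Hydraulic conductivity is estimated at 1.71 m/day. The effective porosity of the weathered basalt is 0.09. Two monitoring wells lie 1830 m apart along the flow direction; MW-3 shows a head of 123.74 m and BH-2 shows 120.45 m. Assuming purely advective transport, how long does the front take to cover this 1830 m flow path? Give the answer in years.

147

Hydraulic gradient i = (123.74 − 120.45) / 1830 = 3.29 / 1830 = 0.001798.
Darcy flux q = K · i = 1.710 × 0.001798 = 0.003074 m/day.
Seepage velocity v = q / n_e = 0.003074 / 0.09 = 0.03416 m/day.
Travel time t = L / v = 1830 / 0.03416 = 53574 days = 146.7 years.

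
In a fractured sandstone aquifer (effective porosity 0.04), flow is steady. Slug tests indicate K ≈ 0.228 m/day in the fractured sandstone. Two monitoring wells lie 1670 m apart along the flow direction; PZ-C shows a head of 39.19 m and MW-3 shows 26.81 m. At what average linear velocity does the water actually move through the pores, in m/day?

Hydraulic gradient i = (39.19 − 26.81) / 1670 = 12.38 / 1670 = 0.007413.
Darcy flux q = K · i = 0.2280 × 0.007413 = 0.001690 m/day.
Seepage velocity v = q / n_e = 0.001690 / 0.04 = 0.04226 m/day.

0.0423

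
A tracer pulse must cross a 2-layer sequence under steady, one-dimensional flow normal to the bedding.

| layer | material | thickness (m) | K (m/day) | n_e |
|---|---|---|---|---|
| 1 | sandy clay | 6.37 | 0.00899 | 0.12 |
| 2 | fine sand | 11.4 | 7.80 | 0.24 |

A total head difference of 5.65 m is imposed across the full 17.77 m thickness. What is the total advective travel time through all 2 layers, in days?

440

With flow normal to the layers, continuity requires the same specific discharge q through every layer.
Σ(b_i/K_i) = 6.37/0.00899 + 11.4/7.80 = 710.0 d.
q = Δh / Σ(b_i/K_i) = 5.65 / 710.0 = 0.007957 m/day.
In each layer the seepage velocity is v_i = q/n_i, so the layer transit time is t_i = b_i·n_i / q:
  layer 1 (sandy clay): t_1 = 6.37 × 0.12 / 0.007957 = 96.06 d
  layer 2 (fine sand): t_2 = 11.4 × 0.24 / 0.007957 = 343.8 d
Total t = Σ t_i = 439.9 days.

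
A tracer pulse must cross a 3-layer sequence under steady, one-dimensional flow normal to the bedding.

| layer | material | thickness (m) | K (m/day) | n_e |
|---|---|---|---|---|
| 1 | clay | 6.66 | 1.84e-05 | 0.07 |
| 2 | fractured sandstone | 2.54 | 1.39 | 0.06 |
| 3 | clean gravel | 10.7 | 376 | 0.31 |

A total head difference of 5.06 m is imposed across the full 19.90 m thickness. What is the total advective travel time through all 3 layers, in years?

With flow normal to the layers, continuity requires the same specific discharge q through every layer.
Σ(b_i/K_i) = 6.66/1.84e-05 + 2.54/1.39 + 10.7/376 = 3.620e+05 d.
q = Δh / Σ(b_i/K_i) = 5.06 / 3.620e+05 = 1.398e-05 m/day.
In each layer the seepage velocity is v_i = q/n_i, so the layer transit time is t_i = b_i·n_i / q:
  layer 1 (clay): t_1 = 6.66 × 0.07 / 1.398e-05 = 33349 d
  layer 2 (fractured sandstone): t_2 = 2.54 × 0.06 / 1.398e-05 = 10902 d
  layer 3 (clean gravel): t_3 = 10.7 × 0.31 / 1.398e-05 = 2.373e+05 d
Total t = Σ t_i = 2.815e+05 days = 770.8 years.

771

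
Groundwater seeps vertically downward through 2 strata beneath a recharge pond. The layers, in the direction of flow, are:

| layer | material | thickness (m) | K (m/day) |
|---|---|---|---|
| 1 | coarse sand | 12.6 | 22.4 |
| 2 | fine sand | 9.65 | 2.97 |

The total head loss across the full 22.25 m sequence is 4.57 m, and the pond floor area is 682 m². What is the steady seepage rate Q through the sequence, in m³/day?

818

Flow is perpendicular to layering, so the layers act in series and the equivalent K is the thickness-weighted harmonic mean.
Total thickness L = 12.6 + 9.65 = 22.25 m.
Σ(b_i/K_i) = 12.6/22.4 + 9.65/2.97 = 3.812 d.
K_eq = L / Σ(b_i/K_i) = 22.25 / 3.812 = 5.837 m/day.
Q = K_eq · A · (Δh/L) = 5.837 × 682 × (4.57/22.25) = 817.7 m³/day.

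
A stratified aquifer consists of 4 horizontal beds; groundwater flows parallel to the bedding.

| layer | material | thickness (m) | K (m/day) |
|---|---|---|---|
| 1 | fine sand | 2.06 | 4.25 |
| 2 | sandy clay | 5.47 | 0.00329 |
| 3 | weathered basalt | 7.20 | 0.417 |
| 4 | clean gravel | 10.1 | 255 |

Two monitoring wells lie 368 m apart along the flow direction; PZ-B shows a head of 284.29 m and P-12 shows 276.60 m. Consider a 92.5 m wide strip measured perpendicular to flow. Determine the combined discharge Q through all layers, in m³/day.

5000

Flow is parallel to layering, so each bed carries its own Darcy discharge and the transmissivities add.
Σ(K_i·b_i) = 4.25×2.06 + 0.00329×5.47 + 0.417×7.20 + 255×10.1 = 2587 m²/day.
Hydraulic gradient i = (284.29 − 276.60) / 368 = 7.69 / 368 = 0.02090.
Q = Σ(K_i·b_i) · W · i = 2587 × 92.5 × 0.02090 = 5001 m³/day.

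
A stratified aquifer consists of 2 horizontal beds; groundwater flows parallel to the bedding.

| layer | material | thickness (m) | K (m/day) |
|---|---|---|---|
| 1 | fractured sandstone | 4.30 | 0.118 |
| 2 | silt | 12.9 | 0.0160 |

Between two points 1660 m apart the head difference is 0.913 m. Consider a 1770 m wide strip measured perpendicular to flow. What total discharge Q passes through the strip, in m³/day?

Flow is parallel to layering, so each bed carries its own Darcy discharge and the transmissivities add.
Σ(K_i·b_i) = 0.118×4.30 + 0.0160×12.9 = 0.7138 m²/day.
Hydraulic gradient i = Δh / L = 0.913 / 1660 = 0.0005500.
Q = Σ(K_i·b_i) · W · i = 0.7138 × 1770 × 0.0005500 = 0.6949 m³/day.

0.695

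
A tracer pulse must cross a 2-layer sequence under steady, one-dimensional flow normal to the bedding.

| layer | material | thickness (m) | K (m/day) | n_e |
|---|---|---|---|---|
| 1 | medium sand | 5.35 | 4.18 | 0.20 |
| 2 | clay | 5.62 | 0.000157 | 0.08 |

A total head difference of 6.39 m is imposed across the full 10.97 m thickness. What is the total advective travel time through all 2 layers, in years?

23.3

With flow normal to the layers, continuity requires the same specific discharge q through every layer.
Σ(b_i/K_i) = 5.35/4.18 + 5.62/0.000157 = 35797 d.
q = Δh / Σ(b_i/K_i) = 6.39 / 35797 = 0.0001785 m/day.
In each layer the seepage velocity is v_i = q/n_i, so the layer transit time is t_i = b_i·n_i / q:
  layer 1 (medium sand): t_1 = 5.35 × 0.20 / 0.0001785 = 5994 d
  layer 2 (clay): t_2 = 5.62 × 0.08 / 0.0001785 = 2519 d
Total t = Σ t_i = 8513 days = 23.31 years.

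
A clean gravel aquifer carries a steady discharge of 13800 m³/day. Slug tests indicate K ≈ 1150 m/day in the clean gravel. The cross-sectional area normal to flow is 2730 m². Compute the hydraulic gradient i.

From Q = K·A·i, i = Q / (K·A) = 13800 / (1150 × 2730) = 0.004396.

0.00440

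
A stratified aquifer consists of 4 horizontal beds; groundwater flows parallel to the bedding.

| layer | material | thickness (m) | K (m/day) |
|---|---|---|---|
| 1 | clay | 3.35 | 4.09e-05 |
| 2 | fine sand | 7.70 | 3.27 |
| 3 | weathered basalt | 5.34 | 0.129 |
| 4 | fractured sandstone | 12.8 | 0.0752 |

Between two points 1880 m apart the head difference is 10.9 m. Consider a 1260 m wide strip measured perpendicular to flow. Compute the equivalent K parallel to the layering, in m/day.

0.919

Flow is parallel to layering, so each bed carries its own Darcy discharge and the transmissivities add.
Σ(K_i·b_i) = 4.09e-05×3.35 + 3.27×7.70 + 0.129×5.34 + 0.0752×12.8 = 26.83 m²/day.
Total thickness b = 29.19 m, so K_eq = Σ(K_i·b_i)/b = 0.9192 m/day.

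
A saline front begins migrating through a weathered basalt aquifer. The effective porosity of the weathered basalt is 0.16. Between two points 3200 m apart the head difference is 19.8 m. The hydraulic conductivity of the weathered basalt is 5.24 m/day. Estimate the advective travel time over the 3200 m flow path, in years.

43.2

Hydraulic gradient i = Δh / L = 19.8 / 3200 = 0.006188.
Darcy flux q = K · i = 5.240 × 0.006188 = 0.03242 m/day.
Seepage velocity v = q / n_e = 0.03242 / 0.16 = 0.2026 m/day.
Travel time t = L / v = 3200 / 0.2026 = 15792 days = 43.23 years.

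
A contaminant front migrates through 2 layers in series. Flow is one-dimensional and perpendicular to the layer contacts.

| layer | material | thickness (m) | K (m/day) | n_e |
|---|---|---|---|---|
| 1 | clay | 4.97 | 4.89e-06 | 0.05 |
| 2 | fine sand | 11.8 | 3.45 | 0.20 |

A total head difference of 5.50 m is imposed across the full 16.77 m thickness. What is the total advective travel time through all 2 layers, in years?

With flow normal to the layers, continuity requires the same specific discharge q through every layer.
Σ(b_i/K_i) = 4.97/4.89e-06 + 11.8/3.45 = 1.016e+06 d.
q = Δh / Σ(b_i/K_i) = 5.50 / 1.016e+06 = 5.411e-06 m/day.
In each layer the seepage velocity is v_i = q/n_i, so the layer transit time is t_i = b_i·n_i / q:
  layer 1 (clay): t_1 = 4.97 × 0.05 / 5.411e-06 = 45921 d
  layer 2 (fine sand): t_2 = 11.8 × 0.20 / 5.411e-06 = 4.361e+05 d
Total t = Σ t_i = 4.820e+05 days = 1320 years.

1320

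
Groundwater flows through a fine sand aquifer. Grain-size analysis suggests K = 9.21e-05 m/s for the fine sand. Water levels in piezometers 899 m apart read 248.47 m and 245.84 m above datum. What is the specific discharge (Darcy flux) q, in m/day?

0.0233

Convert K: 9.21e-05 m/s × 86400 = 7.957 m/day.
Hydraulic gradient i = (248.47 − 245.84) / 899 = 2.63 / 899 = 0.002925.
Specific discharge q = K · i = 7.957 × 0.002925 = 0.02328 m/day.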